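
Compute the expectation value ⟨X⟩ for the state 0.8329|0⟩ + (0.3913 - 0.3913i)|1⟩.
0.6518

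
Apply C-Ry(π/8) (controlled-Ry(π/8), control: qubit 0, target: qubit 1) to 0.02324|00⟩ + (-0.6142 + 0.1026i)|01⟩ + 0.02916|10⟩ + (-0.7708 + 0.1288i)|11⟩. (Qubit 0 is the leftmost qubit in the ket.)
0.02324|00⟩ + (-0.6142 + 0.1026i)|01⟩ + (0.179 - 0.02513i)|10⟩ + (-0.7503 + 0.1263i)|11⟩

C-Ry(π/8) leaves the control-|0⟩ kets |00⟩, |01⟩ unchanged and applies Ry(π/8) to qubit 1 on the control-|1⟩ pair (|10⟩, |11⟩).
Ry(π/8) = [[cos(θ/2), −sin(θ/2)], [sin(θ/2), cos(θ/2)]]; θ = π/8, cos(θ/2) ≈ 0.980785, sin(θ/2) ≈ 0.19509.
With a = amp(|10⟩) = 0.02916 and b = amp(|11⟩) = (-0.7708 + 0.1288i):
new amp(|10⟩) = (0.980785)·a + (-0.19509)·b = (0.179 - 0.02513i)
new amp(|11⟩) = (0.19509)·a + (0.980785)·b = (-0.7503 + 0.1263i)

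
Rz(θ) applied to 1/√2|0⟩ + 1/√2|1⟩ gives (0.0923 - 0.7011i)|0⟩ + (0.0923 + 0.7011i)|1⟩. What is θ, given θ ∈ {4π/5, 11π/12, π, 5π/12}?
11π/12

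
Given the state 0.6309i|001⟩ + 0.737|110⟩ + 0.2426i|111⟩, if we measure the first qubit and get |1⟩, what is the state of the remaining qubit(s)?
0.9499|10⟩ + 0.3127i|11⟩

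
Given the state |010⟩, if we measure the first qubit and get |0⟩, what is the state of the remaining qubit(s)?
|10⟩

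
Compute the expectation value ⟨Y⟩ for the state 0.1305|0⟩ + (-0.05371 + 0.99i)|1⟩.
0.2584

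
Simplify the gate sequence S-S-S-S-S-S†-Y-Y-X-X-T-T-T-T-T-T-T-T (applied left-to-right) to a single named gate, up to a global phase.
I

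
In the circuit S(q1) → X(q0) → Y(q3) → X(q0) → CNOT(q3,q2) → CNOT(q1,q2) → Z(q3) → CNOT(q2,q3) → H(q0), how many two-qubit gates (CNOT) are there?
3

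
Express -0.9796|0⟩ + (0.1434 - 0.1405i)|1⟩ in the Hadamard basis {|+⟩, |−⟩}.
(-0.5913 - 0.09935i)|+⟩ + (-0.7941 + 0.09935i)|−⟩

With |ψ⟩ = α|0⟩ + β|1⟩, the Hadamard-basis coefficients are ⟨+|ψ⟩ = (α + β)/√2 and ⟨−|ψ⟩ = (α − β)/√2.
Here α = -0.9796, β = (0.1434 - 0.1405i): (α + β)/√2 = (-0.5913 - 0.09935i), (α − β)/√2 = (-0.7941 + 0.09935i).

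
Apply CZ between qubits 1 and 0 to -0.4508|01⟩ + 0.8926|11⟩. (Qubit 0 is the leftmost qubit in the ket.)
-0.4508|01⟩ - 0.8926|11⟩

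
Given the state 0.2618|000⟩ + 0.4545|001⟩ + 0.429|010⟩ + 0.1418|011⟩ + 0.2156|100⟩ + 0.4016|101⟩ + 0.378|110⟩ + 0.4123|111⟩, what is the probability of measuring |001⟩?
0.2066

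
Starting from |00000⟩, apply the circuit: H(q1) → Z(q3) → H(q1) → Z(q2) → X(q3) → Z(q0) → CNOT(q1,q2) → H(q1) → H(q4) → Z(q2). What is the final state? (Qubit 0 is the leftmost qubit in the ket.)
1/2|00010⟩ + 1/2|00011⟩ + 1/2|01010⟩ + 1/2|01011⟩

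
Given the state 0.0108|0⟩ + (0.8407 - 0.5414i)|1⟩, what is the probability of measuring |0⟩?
0.0001166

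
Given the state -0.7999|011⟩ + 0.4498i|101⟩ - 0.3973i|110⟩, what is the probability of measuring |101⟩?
0.2023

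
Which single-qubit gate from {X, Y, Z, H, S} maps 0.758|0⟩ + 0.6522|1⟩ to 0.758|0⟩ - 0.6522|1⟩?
Z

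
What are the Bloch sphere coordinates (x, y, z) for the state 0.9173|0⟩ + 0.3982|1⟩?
(0.7305, 0, 0.6829)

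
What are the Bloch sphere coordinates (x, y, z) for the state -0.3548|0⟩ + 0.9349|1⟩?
(-0.6634, 0, -0.7482)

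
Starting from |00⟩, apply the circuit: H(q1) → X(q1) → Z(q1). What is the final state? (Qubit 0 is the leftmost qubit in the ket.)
1/√2|00⟩ - 1/√2|01⟩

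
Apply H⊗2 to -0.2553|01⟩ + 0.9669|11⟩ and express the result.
0.3558|00⟩ - 0.3558|01⟩ - 0.6111|10⟩ + 0.6111|11⟩

H⊗2 gives amp(|y⟩) = (1/2) Σ_x (−1)^(x·y) amp(|x⟩), where x·y is the number of positions in which both x and y have a 1.
|00⟩: (-0.2553 + 0.9669)/2 = 0.3558
|01⟩: (0.2553 - 0.9669)/2 = -0.3558
|10⟩: (-0.2553 - 0.9669)/2 = -0.6111
|11⟩: (0.2553 + 0.9669)/2 = 0.6111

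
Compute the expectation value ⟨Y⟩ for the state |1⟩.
0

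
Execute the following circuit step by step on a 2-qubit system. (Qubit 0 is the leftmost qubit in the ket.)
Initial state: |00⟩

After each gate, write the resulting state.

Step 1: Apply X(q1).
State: |01⟩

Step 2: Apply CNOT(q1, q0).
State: |11⟩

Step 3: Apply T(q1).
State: (1/√2 + (1/√2)i)|11⟩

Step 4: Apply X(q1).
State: (1/√2 + (1/√2)i)|10⟩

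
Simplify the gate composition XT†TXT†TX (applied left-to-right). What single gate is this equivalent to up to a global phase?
X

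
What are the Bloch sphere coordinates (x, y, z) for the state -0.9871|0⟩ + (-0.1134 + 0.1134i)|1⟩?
(0.2239, -0.2239, 0.9486)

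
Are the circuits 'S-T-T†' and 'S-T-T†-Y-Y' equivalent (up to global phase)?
Yes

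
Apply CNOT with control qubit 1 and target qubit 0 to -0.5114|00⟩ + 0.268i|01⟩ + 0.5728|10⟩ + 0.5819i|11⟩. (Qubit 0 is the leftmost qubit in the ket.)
-0.5114|00⟩ + 0.5819i|01⟩ + 0.5728|10⟩ + 0.268i|11⟩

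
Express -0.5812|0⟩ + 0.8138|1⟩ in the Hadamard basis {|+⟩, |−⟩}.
0.1645|+⟩ - 0.9864|−⟩

With |ψ⟩ = α|0⟩ + β|1⟩, the Hadamard-basis coefficients are ⟨+|ψ⟩ = (α + β)/√2 and ⟨−|ψ⟩ = (α − β)/√2.
Here α = -0.5812, β = 0.8138: (α + β)/√2 = 0.1645, (α − β)/√2 = -0.9864.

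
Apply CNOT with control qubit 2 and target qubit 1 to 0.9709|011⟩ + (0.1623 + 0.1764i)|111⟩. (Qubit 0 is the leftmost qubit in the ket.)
0.9709|001⟩ + (0.1623 + 0.1764i)|101⟩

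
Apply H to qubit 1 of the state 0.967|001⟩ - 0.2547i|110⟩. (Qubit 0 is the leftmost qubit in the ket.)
0.6838|001⟩ + 0.6838|011⟩ - 0.1801i|100⟩ + 0.1801i|110⟩

H on qubit 1 mixes each pair of kets that differ only in qubit 1: amplitudes (a, b) of (|…0…⟩, |…1…⟩) become ((a + b)/√2, (a − b)/√2). Kets absent from the input have amplitude 0.
(|001⟩, |011⟩): (a, b) = (0.967, 0) → (0.6838, 0.6838)
(|100⟩, |110⟩): (a, b) = (0, -0.2547i) → (-0.1801i, 0.1801i)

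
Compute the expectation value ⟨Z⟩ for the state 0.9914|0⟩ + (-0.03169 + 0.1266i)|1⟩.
0.9658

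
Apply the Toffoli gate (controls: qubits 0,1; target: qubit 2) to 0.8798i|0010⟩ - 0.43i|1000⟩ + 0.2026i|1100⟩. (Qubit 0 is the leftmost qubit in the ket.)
0.8798i|0010⟩ - 0.43i|1000⟩ + 0.2026i|1110⟩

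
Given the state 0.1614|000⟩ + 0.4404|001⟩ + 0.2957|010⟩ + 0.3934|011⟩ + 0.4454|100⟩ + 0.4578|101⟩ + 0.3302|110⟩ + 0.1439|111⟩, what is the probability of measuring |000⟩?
0.02605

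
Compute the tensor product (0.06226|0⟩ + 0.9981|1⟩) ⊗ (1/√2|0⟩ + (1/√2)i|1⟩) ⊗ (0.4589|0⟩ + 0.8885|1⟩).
0.0202|000⟩ + 0.03912|001⟩ + 0.0202i|010⟩ + 0.03912i|011⟩ + 0.3239|100⟩ + 0.6271|101⟩ + 0.3239i|110⟩ + 0.6271i|111⟩

amp(|b₁b₂…⟩) = product of the factor amplitudes for bits b₁, b₂, …; only kets whose every factor amplitude is nonzero survive.
|000⟩: (0.06226)(1/√2)(0.4589) = 0.0202
|001⟩: (0.06226)(1/√2)(0.8885) = 0.03912
|010⟩: (0.06226)((1/√2)i)(0.4589) = 0.0202i
|011⟩: (0.06226)((1/√2)i)(0.8885) = 0.03912i
|100⟩: (0.9981)(1/√2)(0.4589) = 0.3239
|101⟩: (0.9981)(1/√2)(0.8885) = 0.6271
|110⟩: (0.9981)((1/√2)i)(0.4589) = 0.3239i
|111⟩: (0.9981)((1/√2)i)(0.8885) = 0.6271i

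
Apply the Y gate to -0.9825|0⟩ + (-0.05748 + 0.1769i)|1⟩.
(0.1769 + 0.05748i)|0⟩ - 0.9825i|1⟩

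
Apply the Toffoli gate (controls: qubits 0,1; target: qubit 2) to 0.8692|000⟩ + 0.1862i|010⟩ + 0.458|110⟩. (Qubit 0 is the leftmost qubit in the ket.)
0.8692|000⟩ + 0.1862i|010⟩ + 0.458|111⟩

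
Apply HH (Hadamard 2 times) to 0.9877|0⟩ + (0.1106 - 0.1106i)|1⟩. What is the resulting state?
0.9877|0⟩ + (0.1106 - 0.1106i)|1⟩

H² = I, so an even number of Hadamards cancels: H^2 = I and the state is unchanged.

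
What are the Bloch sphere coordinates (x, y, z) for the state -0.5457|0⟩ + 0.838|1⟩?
(-0.9146, 0, -0.4045)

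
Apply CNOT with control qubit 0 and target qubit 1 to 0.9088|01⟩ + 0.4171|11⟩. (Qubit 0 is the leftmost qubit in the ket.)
0.9088|01⟩ + 0.4171|10⟩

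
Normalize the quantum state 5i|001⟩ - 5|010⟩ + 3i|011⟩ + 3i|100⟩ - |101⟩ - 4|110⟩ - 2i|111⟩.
0.53i|001⟩ - 0.53|010⟩ + 0.318i|011⟩ + 0.318i|100⟩ - 0.106|101⟩ - 0.424|110⟩ - 0.212i|111⟩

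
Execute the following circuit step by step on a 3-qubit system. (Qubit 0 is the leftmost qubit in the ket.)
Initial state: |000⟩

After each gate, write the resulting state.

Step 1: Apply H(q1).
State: 1/√2|000⟩ + 1/√2|010⟩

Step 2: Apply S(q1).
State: 1/√2|000⟩ + (1/√2)i|010⟩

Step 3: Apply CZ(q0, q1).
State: 1/√2|000⟩ + (1/√2)i|010⟩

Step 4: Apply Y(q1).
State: 1/√2|000⟩ + (1/√2)i|010⟩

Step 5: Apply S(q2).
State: 1/√2|000⟩ + (1/√2)i|010⟩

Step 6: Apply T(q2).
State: 1/√2|000⟩ + (1/√2)i|010⟩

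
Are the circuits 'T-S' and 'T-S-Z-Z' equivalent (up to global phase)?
Yes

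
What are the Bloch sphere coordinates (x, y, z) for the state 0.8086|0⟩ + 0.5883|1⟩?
(0.9514, 0, 0.3077)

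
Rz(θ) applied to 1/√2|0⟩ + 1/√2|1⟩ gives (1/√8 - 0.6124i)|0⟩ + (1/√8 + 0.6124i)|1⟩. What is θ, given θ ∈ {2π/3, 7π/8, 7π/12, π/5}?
2π/3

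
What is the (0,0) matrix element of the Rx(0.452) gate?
0.9746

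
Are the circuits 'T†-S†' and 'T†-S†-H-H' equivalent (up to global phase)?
Yes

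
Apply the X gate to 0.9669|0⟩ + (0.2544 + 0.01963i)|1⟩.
(0.2544 + 0.01963i)|0⟩ + 0.9669|1⟩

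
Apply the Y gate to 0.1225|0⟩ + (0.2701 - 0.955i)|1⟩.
(-0.955 - 0.2701i)|0⟩ + 0.1225i|1⟩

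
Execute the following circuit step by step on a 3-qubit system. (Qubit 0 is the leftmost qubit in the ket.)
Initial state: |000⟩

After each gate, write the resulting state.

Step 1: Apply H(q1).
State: 1/√2|000⟩ + 1/√2|010⟩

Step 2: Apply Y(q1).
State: -(1/√2)i|000⟩ + (1/√2)i|010⟩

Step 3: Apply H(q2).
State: -(1/2)i|000⟩ - (1/2)i|001⟩ + (1/2)i|010⟩ + (1/2)i|011⟩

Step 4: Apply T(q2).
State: -(1/2)i|000⟩ + (1/√8 - (1/√8)i)|001⟩ + (1/2)i|010⟩ + (-1/√8 + (1/√8)i)|011⟩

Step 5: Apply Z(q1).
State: -(1/2)i|000⟩ + (1/√8 - (1/√8)i)|001⟩ - (1/2)i|010⟩ + (1/√8 - (1/√8)i)|011⟩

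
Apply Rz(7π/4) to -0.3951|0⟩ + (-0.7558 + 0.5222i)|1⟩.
(0.365 + 0.1512i)|0⟩ + (0.4984 - 0.7717i)|1⟩

Rz(7π/4) = [[e^(−iθ/2), 0], [0, e^(iθ/2)]] with e^(±iθ/2) = cos(θ/2) ± i·sin(θ/2); θ = 7π/4, cos(θ/2) ≈ -0.92388, sin(θ/2) ≈ 0.382683.
With a = amp(|0⟩) = -0.3951 and b = amp(|1⟩) = (-0.7558 + 0.5222i):
new amp(|0⟩) = (-0.92388 - 0.382683i)·a = (0.365 + 0.1512i)
new amp(|1⟩) = (-0.92388 + 0.382683i)·b = (0.4984 - 0.7717i)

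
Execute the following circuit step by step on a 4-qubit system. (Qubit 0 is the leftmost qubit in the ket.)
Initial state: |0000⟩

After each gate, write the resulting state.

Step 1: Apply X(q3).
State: |0001⟩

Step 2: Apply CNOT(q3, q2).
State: |0011⟩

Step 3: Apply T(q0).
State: |0011⟩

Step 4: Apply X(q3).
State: |0010⟩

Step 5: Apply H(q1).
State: 1/√2|0010⟩ + 1/√2|0110⟩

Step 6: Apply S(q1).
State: 1/√2|0010⟩ + (1/√2)i|0110⟩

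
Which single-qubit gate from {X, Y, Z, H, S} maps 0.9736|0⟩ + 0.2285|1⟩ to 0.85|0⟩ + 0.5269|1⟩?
H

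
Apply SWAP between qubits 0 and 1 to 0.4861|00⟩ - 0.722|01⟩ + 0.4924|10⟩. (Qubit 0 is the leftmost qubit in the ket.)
0.4861|00⟩ + 0.4924|01⟩ - 0.722|10⟩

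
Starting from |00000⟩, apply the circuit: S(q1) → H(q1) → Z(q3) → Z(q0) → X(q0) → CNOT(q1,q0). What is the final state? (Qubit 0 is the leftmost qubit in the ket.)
1/√2|01000⟩ + 1/√2|10000⟩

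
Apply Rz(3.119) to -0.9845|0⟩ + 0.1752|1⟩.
(-0.01112 + 0.9844i)|0⟩ + (0.001979 + 0.1752i)|1⟩

Rz(3.119) = [[e^(−iθ/2), 0], [0, e^(iθ/2)]] with e^(±iθ/2) = cos(θ/2) ± i·sin(θ/2); θ = 3.119, cos(θ/2) ≈ 0.0112961, sin(θ/2) ≈ 0.999936.
With a = amp(|0⟩) = -0.9845 and b = amp(|1⟩) = 0.1752:
new amp(|0⟩) = (0.0112961 - 0.999936i)·a = (-0.01112 + 0.9844i)
new amp(|1⟩) = (0.0112961 + 0.999936i)·b = (0.001979 + 0.1752i)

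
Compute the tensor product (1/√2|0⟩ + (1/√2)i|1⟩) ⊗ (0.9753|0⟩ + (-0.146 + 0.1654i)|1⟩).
0.6896|00⟩ + (-0.1032 + 0.117i)|01⟩ + 0.6896i|10⟩ + (-0.117 - 0.1032i)|11⟩

amp(|b₁b₂…⟩) = product of the factor amplitudes for bits b₁, b₂, …; only kets whose every factor amplitude is nonzero survive.
|00⟩: (1/√2)(0.9753) = 0.6896
|01⟩: (1/√2)(-0.146 + 0.1654i) = (-0.1032 + 0.117i)
|10⟩: ((1/√2)i)(0.9753) = 0.6896i
|11⟩: ((1/√2)i)(-0.146 + 0.1654i) = (-0.117 - 0.1032i)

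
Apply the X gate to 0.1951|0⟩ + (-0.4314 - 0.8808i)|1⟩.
(-0.4314 - 0.8808i)|0⟩ + 0.1951|1⟩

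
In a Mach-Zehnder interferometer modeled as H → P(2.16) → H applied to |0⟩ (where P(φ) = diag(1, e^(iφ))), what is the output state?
(0.2222 + 0.4157i)|0⟩ + (0.7778 - 0.4157i)|1⟩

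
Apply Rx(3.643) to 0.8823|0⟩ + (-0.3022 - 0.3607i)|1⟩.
(-0.5683 + 0.2928i)|0⟩ + (0.07497 - 0.7652i)|1⟩

Rx(3.643) = [[cos(θ/2), −i·sin(θ/2)], [−i·sin(θ/2), cos(θ/2)]]; θ = 3.643, cos(θ/2) ≈ -0.248086, sin(θ/2) ≈ 0.968738.
With a = amp(|0⟩) = 0.8823 and b = amp(|1⟩) = (-0.3022 - 0.3607i):
new amp(|0⟩) = (-0.248086)·a + (-0.968738i)·b = (-0.5683 + 0.2928i)
new amp(|1⟩) = (-0.968738i)·a + (-0.248086)·b = (0.07497 - 0.7652i)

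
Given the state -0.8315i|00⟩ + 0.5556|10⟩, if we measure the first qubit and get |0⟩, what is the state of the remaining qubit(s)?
-i|0⟩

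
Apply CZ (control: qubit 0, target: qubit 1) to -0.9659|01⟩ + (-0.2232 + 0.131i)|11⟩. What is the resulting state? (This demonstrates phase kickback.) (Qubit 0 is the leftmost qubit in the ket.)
-0.9659|01⟩ + (0.2232 - 0.131i)|11⟩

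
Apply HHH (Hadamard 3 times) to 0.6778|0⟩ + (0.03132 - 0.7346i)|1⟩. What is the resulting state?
(0.5014 - 0.5194i)|0⟩ + (0.4571 + 0.5194i)|1⟩

H² = I, so H^3 = H: a single Hadamard. With (a, b) = (0.6778, (0.03132 - 0.7346i)), H gives ((a + b)/√2, (a − b)/√2) = ((0.5014 - 0.5194i), (0.4571 + 0.5194i)).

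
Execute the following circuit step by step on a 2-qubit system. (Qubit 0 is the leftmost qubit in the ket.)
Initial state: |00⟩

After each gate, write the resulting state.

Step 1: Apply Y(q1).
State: i|01⟩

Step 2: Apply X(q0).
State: i|11⟩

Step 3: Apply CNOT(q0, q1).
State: i|10⟩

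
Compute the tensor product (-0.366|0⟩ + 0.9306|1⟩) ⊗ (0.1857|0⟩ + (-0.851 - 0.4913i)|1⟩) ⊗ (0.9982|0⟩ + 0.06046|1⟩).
-0.06784|000⟩ - 0.004109|001⟩ + (0.3109 + 0.1795i)|010⟩ + (0.01883 + 0.01087i)|011⟩ + 0.1725|100⟩ + 0.01045|101⟩ + (-0.7905 - 0.4564i)|110⟩ + (-0.04788 - 0.02764i)|111⟩

amp(|b₁b₂…⟩) = product of the factor amplitudes for bits b₁, b₂, …; only kets whose every factor amplitude is nonzero survive.
|000⟩: (-0.366)(0.1857)(0.9982) = -0.06784
|001⟩: (-0.366)(0.1857)(0.06046) = -0.004109
|010⟩: (-0.366)(-0.851 - 0.4913i)(0.9982) = (0.3109 + 0.1795i)
|011⟩: (-0.366)(-0.851 - 0.4913i)(0.06046) = (0.01883 + 0.01087i)
|100⟩: (0.9306)(0.1857)(0.9982) = 0.1725
|101⟩: (0.9306)(0.1857)(0.06046) = 0.01045
|110⟩: (0.9306)(-0.851 - 0.4913i)(0.9982) = (-0.7905 - 0.4564i)
|111⟩: (0.9306)(-0.851 - 0.4913i)(0.06046) = (-0.04788 - 0.02764i)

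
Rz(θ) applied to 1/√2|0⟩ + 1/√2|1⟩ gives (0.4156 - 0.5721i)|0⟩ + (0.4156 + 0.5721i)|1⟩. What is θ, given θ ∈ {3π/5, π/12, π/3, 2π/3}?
3π/5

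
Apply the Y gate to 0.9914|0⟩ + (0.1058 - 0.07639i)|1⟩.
(-0.07639 - 0.1058i)|0⟩ + 0.9914i|1⟩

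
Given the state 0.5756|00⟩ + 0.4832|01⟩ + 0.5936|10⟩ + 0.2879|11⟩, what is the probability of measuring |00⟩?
0.3313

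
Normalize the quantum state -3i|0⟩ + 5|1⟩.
-0.5145i|0⟩ + 0.8575|1⟩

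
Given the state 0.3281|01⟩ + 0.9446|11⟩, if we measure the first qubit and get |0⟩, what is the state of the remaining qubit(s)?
|1⟩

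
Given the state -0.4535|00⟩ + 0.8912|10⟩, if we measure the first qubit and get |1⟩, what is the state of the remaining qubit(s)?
|0⟩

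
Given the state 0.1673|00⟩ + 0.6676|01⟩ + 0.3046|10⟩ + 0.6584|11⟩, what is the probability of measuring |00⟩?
0.02799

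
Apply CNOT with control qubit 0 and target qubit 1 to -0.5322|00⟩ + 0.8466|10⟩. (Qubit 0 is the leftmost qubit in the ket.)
-0.5322|00⟩ + 0.8466|11⟩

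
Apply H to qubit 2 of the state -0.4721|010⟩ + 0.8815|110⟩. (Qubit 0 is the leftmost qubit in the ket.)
-0.3338|010⟩ - 0.3338|011⟩ + 0.6233|110⟩ + 0.6233|111⟩

H on qubit 2 mixes each pair of kets that differ only in qubit 2: amplitudes (a, b) of (|…0…⟩, |…1…⟩) become ((a + b)/√2, (a − b)/√2). Kets absent from the input have amplitude 0.
(|010⟩, |011⟩): (a, b) = (-0.4721, 0) → (-0.3338, -0.3338)
(|110⟩, |111⟩): (a, b) = (0.8815, 0) → (0.6233, 0.6233)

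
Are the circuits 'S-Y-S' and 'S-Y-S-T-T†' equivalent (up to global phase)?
Yes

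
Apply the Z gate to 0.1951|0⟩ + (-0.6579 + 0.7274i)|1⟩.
0.1951|0⟩ + (0.6579 - 0.7274i)|1⟩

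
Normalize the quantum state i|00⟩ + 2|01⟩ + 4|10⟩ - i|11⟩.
0.2132i|00⟩ + 0.4264|01⟩ + 0.8528|10⟩ - 0.2132i|11⟩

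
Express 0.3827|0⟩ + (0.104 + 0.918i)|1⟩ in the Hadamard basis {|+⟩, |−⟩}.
(0.3441 + 0.6491i)|+⟩ + (0.1971 - 0.6491i)|−⟩

With |ψ⟩ = α|0⟩ + β|1⟩, the Hadamard-basis coefficients are ⟨+|ψ⟩ = (α + β)/√2 and ⟨−|ψ⟩ = (α − β)/√2.
Here α = 0.3827, β = (0.104 + 0.918i): (α + β)/√2 = (0.3441 + 0.6491i), (α − β)/√2 = (0.1971 - 0.6491i).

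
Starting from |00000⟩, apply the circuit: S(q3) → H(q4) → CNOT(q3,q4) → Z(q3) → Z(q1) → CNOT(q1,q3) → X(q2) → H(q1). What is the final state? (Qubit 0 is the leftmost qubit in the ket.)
1/2|00100⟩ + 1/2|00101⟩ + 1/2|01100⟩ + 1/2|01101⟩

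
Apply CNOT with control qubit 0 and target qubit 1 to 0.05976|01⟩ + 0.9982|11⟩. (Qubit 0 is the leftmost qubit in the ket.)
0.05976|01⟩ + 0.9982|10⟩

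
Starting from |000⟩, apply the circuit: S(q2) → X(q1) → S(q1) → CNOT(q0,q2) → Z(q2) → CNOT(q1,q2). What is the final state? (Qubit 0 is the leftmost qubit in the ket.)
i|011⟩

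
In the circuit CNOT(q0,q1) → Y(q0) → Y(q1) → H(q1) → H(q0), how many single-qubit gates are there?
4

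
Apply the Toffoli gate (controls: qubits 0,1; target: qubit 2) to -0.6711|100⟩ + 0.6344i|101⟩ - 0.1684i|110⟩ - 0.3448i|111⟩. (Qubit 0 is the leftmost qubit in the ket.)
-0.6711|100⟩ + 0.6344i|101⟩ - 0.3448i|110⟩ - 0.1684i|111⟩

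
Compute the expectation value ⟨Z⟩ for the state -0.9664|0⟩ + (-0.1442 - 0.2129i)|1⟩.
0.8678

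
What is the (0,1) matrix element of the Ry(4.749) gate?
-0.694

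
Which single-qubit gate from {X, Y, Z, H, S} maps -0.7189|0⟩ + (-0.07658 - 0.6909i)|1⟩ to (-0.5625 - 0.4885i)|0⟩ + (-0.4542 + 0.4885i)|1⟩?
H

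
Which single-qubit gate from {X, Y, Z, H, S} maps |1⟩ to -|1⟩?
Z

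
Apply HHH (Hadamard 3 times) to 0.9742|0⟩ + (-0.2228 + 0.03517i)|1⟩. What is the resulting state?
(0.5313 + 0.02487i)|0⟩ + (0.8464 - 0.02487i)|1⟩

H² = I, so H^3 = H: a single Hadamard. With (a, b) = (0.9742, (-0.2228 + 0.03517i)), H gives ((a + b)/√2, (a − b)/√2) = ((0.5313 + 0.02487i), (0.8464 - 0.02487i)).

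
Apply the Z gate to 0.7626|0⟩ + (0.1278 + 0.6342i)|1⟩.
0.7626|0⟩ + (-0.1278 - 0.6342i)|1⟩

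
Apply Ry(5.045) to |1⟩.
-0.5803|0⟩ - 0.8144|1⟩

Ry(5.045) = [[cos(θ/2), −sin(θ/2)], [sin(θ/2), cos(θ/2)]]; θ = 5.045, cos(θ/2) ≈ -0.814405, sin(θ/2) ≈ 0.580296.
With a = amp(|0⟩) = 0 and b = amp(|1⟩) = 1:
new amp(|0⟩) = (-0.814405)·a + (-0.580296)·b = -0.5803
new amp(|1⟩) = (0.580296)·a + (-0.814405)·b = -0.8144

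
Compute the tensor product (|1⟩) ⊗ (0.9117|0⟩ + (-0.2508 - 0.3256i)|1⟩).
0.9117|10⟩ + (-0.2508 - 0.3256i)|11⟩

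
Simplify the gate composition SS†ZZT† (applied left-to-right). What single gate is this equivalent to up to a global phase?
T†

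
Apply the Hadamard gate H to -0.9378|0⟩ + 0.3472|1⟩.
-0.4176|0⟩ - 0.9086|1⟩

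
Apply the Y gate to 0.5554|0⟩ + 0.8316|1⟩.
-0.8316i|0⟩ + 0.5554i|1⟩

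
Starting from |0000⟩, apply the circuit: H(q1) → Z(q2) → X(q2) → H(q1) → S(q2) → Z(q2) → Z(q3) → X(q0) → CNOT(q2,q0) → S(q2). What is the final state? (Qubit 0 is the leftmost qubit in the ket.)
|0010⟩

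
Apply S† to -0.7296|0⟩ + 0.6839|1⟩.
-0.7296|0⟩ - 0.6839i|1⟩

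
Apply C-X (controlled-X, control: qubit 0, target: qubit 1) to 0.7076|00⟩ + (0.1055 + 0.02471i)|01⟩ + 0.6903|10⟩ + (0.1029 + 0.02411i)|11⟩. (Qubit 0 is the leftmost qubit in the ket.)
0.7076|00⟩ + (0.1055 + 0.02471i)|01⟩ + (0.1029 + 0.02411i)|10⟩ + 0.6903|11⟩

C-X leaves the control-|0⟩ kets |00⟩, |01⟩ unchanged and applies X to qubit 1 on the control-|1⟩ pair (|10⟩, |11⟩).
X = [[0, 1], [1, 0]].
With a = amp(|10⟩) = 0.6903 and b = amp(|11⟩) = (0.1029 + 0.02411i):
new amp(|10⟩) = (1)·b = (0.1029 + 0.02411i)
new amp(|11⟩) = (1)·a = 0.6903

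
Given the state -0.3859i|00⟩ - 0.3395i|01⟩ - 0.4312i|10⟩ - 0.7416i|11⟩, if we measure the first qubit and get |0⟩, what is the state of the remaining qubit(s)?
-0.7508i|0⟩ - 0.6605i|1⟩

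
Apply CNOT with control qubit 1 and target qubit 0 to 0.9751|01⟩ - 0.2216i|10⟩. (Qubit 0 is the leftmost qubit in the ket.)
-0.2216i|10⟩ + 0.9751|11⟩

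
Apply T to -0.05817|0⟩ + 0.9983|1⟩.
-0.05817|0⟩ + (0.7059 + 0.7059i)|1⟩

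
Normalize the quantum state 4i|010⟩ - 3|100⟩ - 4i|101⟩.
0.6247i|010⟩ - 0.4685|100⟩ - 0.6247i|101⟩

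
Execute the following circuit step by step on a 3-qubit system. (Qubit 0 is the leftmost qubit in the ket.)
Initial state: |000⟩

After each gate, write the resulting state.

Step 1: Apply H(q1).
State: 1/√2|000⟩ + 1/√2|010⟩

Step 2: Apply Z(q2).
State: 1/√2|000⟩ + 1/√2|010⟩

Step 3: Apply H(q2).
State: 1/2|000⟩ + 1/2|001⟩ + 1/2|010⟩ + 1/2|011⟩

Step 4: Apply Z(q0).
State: 1/2|000⟩ + 1/2|001⟩ + 1/2|010⟩ + 1/2|011⟩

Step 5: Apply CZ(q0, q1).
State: 1/2|000⟩ + 1/2|001⟩ + 1/2|010⟩ + 1/2|011⟩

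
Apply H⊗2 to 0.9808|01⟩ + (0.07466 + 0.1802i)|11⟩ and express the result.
(0.5277 + 0.0901i)|00⟩ + (-0.5277 - 0.0901i)|01⟩ + (0.4531 - 0.0901i)|10⟩ + (-0.4531 + 0.0901i)|11⟩

H⊗2 gives amp(|y⟩) = (1/2) Σ_x (−1)^(x·y) amp(|x⟩), where x·y is the number of positions in which both x and y have a 1.
|00⟩: (0.9808 + (0.07466 + 0.1802i))/2 = (0.5277 + 0.0901i)
|01⟩: (-0.9808 - (0.07466 + 0.1802i))/2 = (-0.5277 - 0.0901i)
|10⟩: (0.9808 - (0.07466 + 0.1802i))/2 = (0.4531 - 0.0901i)
|11⟩: (-0.9808 + (0.07466 + 0.1802i))/2 = (-0.4531 + 0.0901i)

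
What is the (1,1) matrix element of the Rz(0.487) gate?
(0.9705 + 0.2411i)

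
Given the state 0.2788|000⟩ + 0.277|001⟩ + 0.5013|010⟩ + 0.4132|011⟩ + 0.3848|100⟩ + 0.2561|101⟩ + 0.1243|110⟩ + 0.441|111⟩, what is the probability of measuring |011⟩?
0.1707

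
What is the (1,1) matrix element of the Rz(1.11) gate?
(0.8499 + 0.5269i)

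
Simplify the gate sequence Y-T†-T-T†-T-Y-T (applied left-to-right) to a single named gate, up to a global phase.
T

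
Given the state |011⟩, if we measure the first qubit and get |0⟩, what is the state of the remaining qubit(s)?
|11⟩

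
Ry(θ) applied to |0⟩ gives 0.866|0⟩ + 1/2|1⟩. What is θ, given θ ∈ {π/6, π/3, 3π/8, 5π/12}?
π/3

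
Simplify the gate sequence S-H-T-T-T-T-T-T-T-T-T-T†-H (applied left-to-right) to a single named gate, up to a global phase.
S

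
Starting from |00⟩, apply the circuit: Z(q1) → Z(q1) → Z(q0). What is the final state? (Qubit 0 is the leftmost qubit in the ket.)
|00⟩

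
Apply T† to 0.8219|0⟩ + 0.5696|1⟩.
0.8219|0⟩ + (0.4028 - 0.4028i)|1⟩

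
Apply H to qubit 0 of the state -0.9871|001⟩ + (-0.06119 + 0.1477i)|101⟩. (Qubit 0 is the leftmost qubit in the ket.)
(-0.7413 + 0.1044i)|001⟩ + (-0.6547 - 0.1044i)|101⟩

H on qubit 0 mixes each pair of kets that differ only in qubit 0: amplitudes (a, b) of (|…0…⟩, |…1…⟩) become ((a + b)/√2, (a − b)/√2). Kets absent from the input have amplitude 0.
(|001⟩, |101⟩): (a, b) = (-0.9871, (-0.06119 + 0.1477i)) → ((-0.7413 + 0.1044i), (-0.6547 - 0.1044i))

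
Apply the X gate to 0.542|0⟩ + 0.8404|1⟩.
0.8404|0⟩ + 0.542|1⟩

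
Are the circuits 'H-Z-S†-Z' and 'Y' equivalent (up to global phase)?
No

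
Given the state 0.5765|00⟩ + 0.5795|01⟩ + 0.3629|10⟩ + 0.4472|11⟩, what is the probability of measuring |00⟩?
0.3324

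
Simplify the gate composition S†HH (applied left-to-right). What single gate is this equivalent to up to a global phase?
S†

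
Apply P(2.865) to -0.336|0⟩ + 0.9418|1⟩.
-0.336|0⟩ + (-0.906 + 0.2572i)|1⟩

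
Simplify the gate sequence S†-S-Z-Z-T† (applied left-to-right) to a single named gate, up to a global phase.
T†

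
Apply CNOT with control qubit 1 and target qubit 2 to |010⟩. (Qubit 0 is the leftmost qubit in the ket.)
|011⟩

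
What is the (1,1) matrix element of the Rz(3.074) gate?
(0.03379 + 0.9994i)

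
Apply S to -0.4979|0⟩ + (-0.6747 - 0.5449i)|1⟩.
-0.4979|0⟩ + (0.5449 - 0.6747i)|1⟩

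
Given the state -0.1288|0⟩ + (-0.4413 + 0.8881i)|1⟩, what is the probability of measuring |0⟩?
0.01659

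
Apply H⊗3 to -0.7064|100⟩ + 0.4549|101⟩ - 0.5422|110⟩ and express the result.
-0.2806|000⟩ - 0.6023|001⟩ + 0.1028|010⟩ - 0.2189|011⟩ + 0.2806|100⟩ + 0.6023|101⟩ - 0.1028|110⟩ + 0.2189|111⟩

H⊗3 gives amp(|y⟩) = (1/2√2) Σ_x (−1)^(x·y) amp(|x⟩), where x·y is the number of positions in which both x and y have a 1.
|000⟩: (-0.7064 + 0.4549 - 0.5422)/(2√2) = -0.2806
|001⟩: (-0.7064 - 0.4549 - 0.5422)/(2√2) = -0.6023
|010⟩: (-0.7064 + 0.4549 + 0.5422)/(2√2) = 0.1028
|011⟩: (-0.7064 - 0.4549 + 0.5422)/(2√2) = -0.2189
|100⟩: (0.7064 - 0.4549 + 0.5422)/(2√2) = 0.2806
|101⟩: (0.7064 + 0.4549 + 0.5422)/(2√2) = 0.6023
|110⟩: (0.7064 - 0.4549 - 0.5422)/(2√2) = -0.1028
|111⟩: (0.7064 + 0.4549 - 0.5422)/(2√2) = 0.2189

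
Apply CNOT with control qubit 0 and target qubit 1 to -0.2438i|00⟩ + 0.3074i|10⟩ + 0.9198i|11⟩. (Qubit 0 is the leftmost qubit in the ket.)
-0.2438i|00⟩ + 0.9198i|10⟩ + 0.3074i|11⟩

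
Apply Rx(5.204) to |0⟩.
-0.8579|0⟩ - 0.5138i|1⟩

Rx(5.204) = [[cos(θ/2), −i·sin(θ/2)], [−i·sin(θ/2), cos(θ/2)]]; θ = 5.204, cos(θ/2) ≈ -0.857918, sin(θ/2) ≈ 0.513787.
With a = amp(|0⟩) = 1 and b = amp(|1⟩) = 0:
new amp(|0⟩) = (-0.857918)·a + (-0.513787i)·b = -0.8579
new amp(|1⟩) = (-0.513787i)·a + (-0.857918)·b = -0.5138i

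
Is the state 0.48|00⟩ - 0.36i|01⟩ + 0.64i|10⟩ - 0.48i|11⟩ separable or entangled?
Entangled

Writing the state as a|00⟩ + b|01⟩ + c|10⟩ + d|11⟩, it is a product state iff ad − bc = 0.
Here (a, b, c, d) = (0.48, -0.36i, 0.64i, -0.48i): ad − bc = (0.48)(-0.48i) − (-0.36i)(0.64i) = (-0.2304 - 0.2304i) ≠ 0, so the state is entangled.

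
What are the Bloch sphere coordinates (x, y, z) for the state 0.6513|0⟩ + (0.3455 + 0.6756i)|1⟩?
(0.45, 0.88, -0.1516)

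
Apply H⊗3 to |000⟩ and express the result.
1/√8|000⟩ + 1/√8|001⟩ + 1/√8|010⟩ + 1/√8|011⟩ + 1/√8|100⟩ + 1/√8|101⟩ + 1/√8|110⟩ + 1/√8|111⟩

H⊗3 gives amp(|y⟩) = (1/2√2) Σ_x (−1)^(x·y) amp(|x⟩), where x·y is the number of positions in which both x and y have a 1.
|000⟩: (1)/(2√2) = 1/√8
|001⟩: (1)/(2√2) = 1/√8
|010⟩: (1)/(2√2) = 1/√8
|011⟩: (1)/(2√2) = 1/√8
|100⟩: (1)/(2√2) = 1/√8
|101⟩: (1)/(2√2) = 1/√8
|110⟩: (1)/(2√2) = 1/√8
|111⟩: (1)/(2√2) = 1/√8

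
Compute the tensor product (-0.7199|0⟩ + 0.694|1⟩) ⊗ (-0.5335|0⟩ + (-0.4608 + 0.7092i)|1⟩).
0.3841|00⟩ + (0.3317 - 0.5106i)|01⟩ - 0.3702|10⟩ + (-0.3198 + 0.4922i)|11⟩

amp(|b₁b₂…⟩) = product of the factor amplitudes for bits b₁, b₂, …; only kets whose every factor amplitude is nonzero survive.
|00⟩: (-0.7199)(-0.5335) = 0.3841
|01⟩: (-0.7199)(-0.4608 + 0.7092i) = (0.3317 - 0.5106i)
|10⟩: (0.694)(-0.5335) = -0.3702
|11⟩: (0.694)(-0.4608 + 0.7092i) = (-0.3198 + 0.4922i)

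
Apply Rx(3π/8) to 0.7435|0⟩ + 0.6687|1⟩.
(0.6182 - 0.3715i)|0⟩ + (0.556 - 0.4131i)|1⟩

Rx(3π/8) = [[cos(θ/2), −i·sin(θ/2)], [−i·sin(θ/2), cos(θ/2)]]; θ = 3π/8, cos(θ/2) ≈ 0.83147, sin(θ/2) ≈ 0.55557.
With a = amp(|0⟩) = 0.7435 and b = amp(|1⟩) = 0.6687:
new amp(|0⟩) = (0.83147)·a + (-0.55557i)·b = (0.6182 - 0.3715i)
new amp(|1⟩) = (-0.55557i)·a + (0.83147)·b = (0.556 - 0.4131i)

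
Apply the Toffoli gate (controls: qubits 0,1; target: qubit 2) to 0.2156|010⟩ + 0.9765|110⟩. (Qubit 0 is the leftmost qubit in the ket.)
0.2156|010⟩ + 0.9765|111⟩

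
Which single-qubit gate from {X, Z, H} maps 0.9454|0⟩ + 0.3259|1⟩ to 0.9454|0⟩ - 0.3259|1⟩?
Z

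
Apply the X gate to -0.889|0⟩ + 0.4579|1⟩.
0.4579|0⟩ - 0.889|1⟩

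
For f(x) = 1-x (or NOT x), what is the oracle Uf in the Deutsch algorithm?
CNOT followed by I ⊗ X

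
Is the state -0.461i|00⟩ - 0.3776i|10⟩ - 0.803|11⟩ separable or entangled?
Entangled

Writing the state as a|00⟩ + b|01⟩ + c|10⟩ + d|11⟩, it is a product state iff ad − bc = 0.
Here (a, b, c, d) = (-0.461i, 0, -0.3776i, -0.803): ad − bc = (-0.461i)(-0.803) − (0)(-0.3776i) = 0.3702i ≠ 0, so the state is entangled.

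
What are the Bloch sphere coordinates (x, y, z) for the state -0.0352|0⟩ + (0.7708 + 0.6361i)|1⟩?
(-0.05426, -0.04478, -0.9975)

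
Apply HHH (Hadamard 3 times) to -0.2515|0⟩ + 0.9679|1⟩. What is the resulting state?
0.5066|0⟩ - 0.8622|1⟩

H² = I, so H^3 = H: a single Hadamard. With (a, b) = (-0.2515, 0.9679), H gives ((a + b)/√2, (a − b)/√2) = (0.5066, -0.8622).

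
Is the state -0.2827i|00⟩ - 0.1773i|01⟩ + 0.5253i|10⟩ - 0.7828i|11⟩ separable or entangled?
Entangled

Writing the state as a|00⟩ + b|01⟩ + c|10⟩ + d|11⟩, it is a product state iff ad − bc = 0.
Here (a, b, c, d) = (-0.2827i, -0.1773i, 0.5253i, -0.7828i): ad − bc = (-0.2827i)(-0.7828i) − (-0.1773i)(0.5253i) = -0.3144 ≠ 0, so the state is entangled.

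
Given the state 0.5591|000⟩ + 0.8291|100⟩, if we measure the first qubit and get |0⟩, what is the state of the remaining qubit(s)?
|00⟩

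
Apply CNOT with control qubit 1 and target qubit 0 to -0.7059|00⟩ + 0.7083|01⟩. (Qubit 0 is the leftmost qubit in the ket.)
-0.7059|00⟩ + 0.7083|11⟩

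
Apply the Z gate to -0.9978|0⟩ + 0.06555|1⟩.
-0.9978|0⟩ - 0.06555|1⟩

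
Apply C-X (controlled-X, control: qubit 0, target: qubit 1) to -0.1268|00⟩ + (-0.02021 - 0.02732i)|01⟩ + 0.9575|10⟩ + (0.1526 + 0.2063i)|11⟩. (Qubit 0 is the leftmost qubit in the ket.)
-0.1268|00⟩ + (-0.02021 - 0.02732i)|01⟩ + (0.1526 + 0.2063i)|10⟩ + 0.9575|11⟩

C-X leaves the control-|0⟩ kets |00⟩, |01⟩ unchanged and applies X to qubit 1 on the control-|1⟩ pair (|10⟩, |11⟩).
X = [[0, 1], [1, 0]].
With a = amp(|10⟩) = 0.9575 and b = amp(|11⟩) = (0.1526 + 0.2063i):
new amp(|10⟩) = (1)·b = (0.1526 + 0.2063i)
new amp(|11⟩) = (1)·a = 0.9575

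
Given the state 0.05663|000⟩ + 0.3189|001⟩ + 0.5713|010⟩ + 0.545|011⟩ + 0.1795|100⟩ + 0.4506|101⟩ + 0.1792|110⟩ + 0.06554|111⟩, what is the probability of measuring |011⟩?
0.297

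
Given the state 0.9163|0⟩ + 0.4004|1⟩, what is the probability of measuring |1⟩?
0.1603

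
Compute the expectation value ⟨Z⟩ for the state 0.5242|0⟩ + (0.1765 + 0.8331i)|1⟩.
-0.4504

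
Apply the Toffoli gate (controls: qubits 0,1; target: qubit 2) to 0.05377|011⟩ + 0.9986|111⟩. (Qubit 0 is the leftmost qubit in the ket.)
0.05377|011⟩ + 0.9986|110⟩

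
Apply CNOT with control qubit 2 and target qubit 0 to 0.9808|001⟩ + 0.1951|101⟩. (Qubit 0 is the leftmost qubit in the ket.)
0.1951|001⟩ + 0.9808|101⟩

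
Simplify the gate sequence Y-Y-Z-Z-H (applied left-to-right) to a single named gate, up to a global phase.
H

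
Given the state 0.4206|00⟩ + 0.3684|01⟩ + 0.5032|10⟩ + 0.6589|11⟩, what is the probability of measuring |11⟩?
0.4341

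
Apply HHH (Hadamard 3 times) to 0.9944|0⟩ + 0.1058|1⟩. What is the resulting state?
0.778|0⟩ + 0.6283|1⟩

H² = I, so H^3 = H: a single Hadamard. With (a, b) = (0.9944, 0.1058), H gives ((a + b)/√2, (a − b)/√2) = (0.778, 0.6283).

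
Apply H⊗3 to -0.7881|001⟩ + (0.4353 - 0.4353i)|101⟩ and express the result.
(-0.1247 - 0.1539i)|000⟩ + (0.1247 + 0.1539i)|001⟩ + (-0.1247 - 0.1539i)|010⟩ + (0.1247 + 0.1539i)|011⟩ + (-0.4325 + 0.1539i)|100⟩ + (0.4325 - 0.1539i)|101⟩ + (-0.4325 + 0.1539i)|110⟩ + (0.4325 - 0.1539i)|111⟩

H⊗3 gives amp(|y⟩) = (1/2√2) Σ_x (−1)^(x·y) amp(|x⟩), where x·y is the number of positions in which both x and y have a 1.
|000⟩: (-0.7881 + (0.4353 - 0.4353i))/(2√2) = (-0.1247 - 0.1539i)
|001⟩: (0.7881 - (0.4353 - 0.4353i))/(2√2) = (0.1247 + 0.1539i)
|010⟩: (-0.7881 + (0.4353 - 0.4353i))/(2√2) = (-0.1247 - 0.1539i)
|011⟩: (0.7881 - (0.4353 - 0.4353i))/(2√2) = (0.1247 + 0.1539i)
|100⟩: (-0.7881 - (0.4353 - 0.4353i))/(2√2) = (-0.4325 + 0.1539i)
|101⟩: (0.7881 + (0.4353 - 0.4353i))/(2√2) = (0.4325 - 0.1539i)
|110⟩: (-0.7881 - (0.4353 - 0.4353i))/(2√2) = (-0.4325 + 0.1539i)
|111⟩: (0.7881 + (0.4353 - 0.4353i))/(2√2) = (0.4325 - 0.1539i)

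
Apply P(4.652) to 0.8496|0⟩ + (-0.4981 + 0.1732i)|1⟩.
0.8496|0⟩ + (0.2029 + 0.4867i)|1⟩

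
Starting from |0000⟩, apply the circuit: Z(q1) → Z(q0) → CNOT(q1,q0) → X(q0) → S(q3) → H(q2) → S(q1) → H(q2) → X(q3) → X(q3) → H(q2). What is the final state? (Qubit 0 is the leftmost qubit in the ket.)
1/√2|1000⟩ + 1/√2|1010⟩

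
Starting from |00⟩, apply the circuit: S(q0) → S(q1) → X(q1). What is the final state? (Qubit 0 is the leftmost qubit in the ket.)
|01⟩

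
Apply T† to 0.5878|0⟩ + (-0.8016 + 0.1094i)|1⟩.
0.5878|0⟩ + (-0.4895 + 0.6442i)|1⟩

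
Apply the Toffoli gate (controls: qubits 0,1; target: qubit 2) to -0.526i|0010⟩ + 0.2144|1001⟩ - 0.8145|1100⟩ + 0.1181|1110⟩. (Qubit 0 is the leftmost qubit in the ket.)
-0.526i|0010⟩ + 0.2144|1001⟩ + 0.1181|1100⟩ - 0.8145|1110⟩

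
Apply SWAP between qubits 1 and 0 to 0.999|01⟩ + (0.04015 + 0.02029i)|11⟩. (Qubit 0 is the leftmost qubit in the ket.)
0.999|10⟩ + (0.04015 + 0.02029i)|11⟩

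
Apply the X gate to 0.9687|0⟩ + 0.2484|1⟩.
0.2484|0⟩ + 0.9687|1⟩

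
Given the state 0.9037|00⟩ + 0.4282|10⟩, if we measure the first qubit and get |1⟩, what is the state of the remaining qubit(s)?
|0⟩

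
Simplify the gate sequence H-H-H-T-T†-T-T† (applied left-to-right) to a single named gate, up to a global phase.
H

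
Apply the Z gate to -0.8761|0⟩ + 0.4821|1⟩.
-0.8761|0⟩ - 0.4821|1⟩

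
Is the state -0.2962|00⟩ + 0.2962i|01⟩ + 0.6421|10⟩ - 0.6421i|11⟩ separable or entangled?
Separable

Writing the state as a|00⟩ + b|01⟩ + c|10⟩ + d|11⟩, it is a product state iff ad − bc = 0.
Here (a, b, c, d) = (-0.2962, 0.2962i, 0.6421, -0.6421i): ad − bc = (-0.2962)(-0.6421i) − (0.2962i)(0.6421) = 0, so the state is separable.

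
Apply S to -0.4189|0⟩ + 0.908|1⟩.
-0.4189|0⟩ + 0.908i|1⟩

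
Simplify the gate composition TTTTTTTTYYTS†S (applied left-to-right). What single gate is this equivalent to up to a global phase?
T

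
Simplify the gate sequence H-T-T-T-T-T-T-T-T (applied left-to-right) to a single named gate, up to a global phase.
H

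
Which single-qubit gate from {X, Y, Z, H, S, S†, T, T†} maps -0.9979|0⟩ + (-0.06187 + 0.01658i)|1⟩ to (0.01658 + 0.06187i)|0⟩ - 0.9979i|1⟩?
Y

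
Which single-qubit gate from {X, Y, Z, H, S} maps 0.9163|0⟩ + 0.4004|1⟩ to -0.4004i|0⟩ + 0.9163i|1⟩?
Y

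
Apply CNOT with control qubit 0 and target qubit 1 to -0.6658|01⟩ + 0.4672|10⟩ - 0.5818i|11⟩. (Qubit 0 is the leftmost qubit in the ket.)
-0.6658|01⟩ - 0.5818i|10⟩ + 0.4672|11⟩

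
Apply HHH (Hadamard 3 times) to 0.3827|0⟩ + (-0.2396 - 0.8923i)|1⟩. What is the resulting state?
(0.1012 - 0.631i)|0⟩ + (0.44 + 0.631i)|1⟩

H² = I, so H^3 = H: a single Hadamard. With (a, b) = (0.3827, (-0.2396 - 0.8923i)), H gives ((a + b)/√2, (a − b)/√2) = ((0.1012 - 0.631i), (0.44 + 0.631i)).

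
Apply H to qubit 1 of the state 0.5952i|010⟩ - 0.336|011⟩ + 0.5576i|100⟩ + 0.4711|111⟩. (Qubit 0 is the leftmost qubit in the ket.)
0.4209i|000⟩ - 0.2376|001⟩ - 0.4209i|010⟩ + 0.2376|011⟩ + 0.3943i|100⟩ + 0.3331|101⟩ + 0.3943i|110⟩ - 0.3331|111⟩

H on qubit 1 mixes each pair of kets that differ only in qubit 1: amplitudes (a, b) of (|…0…⟩, |…1…⟩) become ((a + b)/√2, (a − b)/√2). Kets absent from the input have amplitude 0.
(|000⟩, |010⟩): (a, b) = (0, 0.5952i) → (0.4209i, -0.4209i)
(|001⟩, |011⟩): (a, b) = (0, -0.336) → (-0.2376, 0.2376)
(|100⟩, |110⟩): (a, b) = (0.5576i, 0) → (0.3943i, 0.3943i)
(|101⟩, |111⟩): (a, b) = (0, 0.4711) → (0.3331, -0.3331)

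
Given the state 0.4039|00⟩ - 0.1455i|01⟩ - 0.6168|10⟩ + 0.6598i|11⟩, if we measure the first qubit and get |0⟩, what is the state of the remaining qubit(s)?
0.9408|0⟩ - 0.3389i|1⟩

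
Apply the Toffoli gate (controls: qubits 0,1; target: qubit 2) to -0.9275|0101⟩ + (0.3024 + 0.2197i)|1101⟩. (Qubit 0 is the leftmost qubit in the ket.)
-0.9275|0101⟩ + (0.3024 + 0.2197i)|1111⟩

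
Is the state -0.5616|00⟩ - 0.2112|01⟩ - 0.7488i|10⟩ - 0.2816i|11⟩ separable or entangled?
Separable

Writing the state as a|00⟩ + b|01⟩ + c|10⟩ + d|11⟩, it is a product state iff ad − bc = 0.
Here (a, b, c, d) = (-0.5616, -0.2112, -0.7488i, -0.2816i): ad − bc = (-0.5616)(-0.2816i) − (-0.2112)(-0.7488i) = 0, so the state is separable.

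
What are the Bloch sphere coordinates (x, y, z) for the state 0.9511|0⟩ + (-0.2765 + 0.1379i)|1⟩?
(-0.526, 0.2623, 0.8091)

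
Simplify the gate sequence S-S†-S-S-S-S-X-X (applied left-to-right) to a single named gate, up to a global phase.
I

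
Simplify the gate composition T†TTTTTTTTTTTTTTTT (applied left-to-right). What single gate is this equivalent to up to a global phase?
T†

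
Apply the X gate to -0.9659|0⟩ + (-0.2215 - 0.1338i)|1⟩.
(-0.2215 - 0.1338i)|0⟩ - 0.9659|1⟩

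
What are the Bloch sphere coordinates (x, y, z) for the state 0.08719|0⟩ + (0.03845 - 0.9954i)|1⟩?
(0.006705, -0.1736, -0.9847)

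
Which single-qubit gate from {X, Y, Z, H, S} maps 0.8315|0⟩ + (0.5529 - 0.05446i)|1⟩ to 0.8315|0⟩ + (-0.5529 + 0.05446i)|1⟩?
Z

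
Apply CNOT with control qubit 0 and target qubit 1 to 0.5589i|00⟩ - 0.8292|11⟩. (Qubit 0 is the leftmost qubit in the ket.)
0.5589i|00⟩ - 0.8292|10⟩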